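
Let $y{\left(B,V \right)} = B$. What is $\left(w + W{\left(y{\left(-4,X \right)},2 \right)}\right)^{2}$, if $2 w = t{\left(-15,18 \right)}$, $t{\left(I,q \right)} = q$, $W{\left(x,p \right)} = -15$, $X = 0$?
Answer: $36$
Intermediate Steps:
$w = 9$ ($w = \frac{1}{2} \cdot 18 = 9$)
$\left(w + W{\left(y{\left(-4,X \right)},2 \right)}\right)^{2} = \left(9 - 15\right)^{2} = \left(-6\right)^{2} = 36$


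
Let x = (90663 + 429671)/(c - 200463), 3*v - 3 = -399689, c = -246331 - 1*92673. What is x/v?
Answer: 41079/5674142299 ≈ 7.2397e-6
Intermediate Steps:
c = -339004 (c = -246331 - 92673 = -339004)
v = -399686/3 (v = 1 + (1/3)*(-399689) = 1 - 399689/3 = -399686/3 ≈ -1.3323e+5)
x = -27386/28393 (x = (90663 + 429671)/(-339004 - 200463) = 520334/(-539467) = 520334*(-1/539467) = -27386/28393 ≈ -0.96453)
x/v = -27386/(28393*(-399686/3)) = -27386/28393*(-3/399686) = 41079/5674142299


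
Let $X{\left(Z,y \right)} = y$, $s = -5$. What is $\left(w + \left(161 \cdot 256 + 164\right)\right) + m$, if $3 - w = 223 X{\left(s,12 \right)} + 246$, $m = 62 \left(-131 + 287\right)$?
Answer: $48133$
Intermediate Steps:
$m = 9672$ ($m = 62 \cdot 156 = 9672$)
$w = -2919$ ($w = 3 - \left(223 \cdot 12 + 246\right) = 3 - \left(2676 + 246\right) = 3 - 2922 = -2919$)
$\left(w + \left(161 \cdot 256 + 164\right)\right) + m = \left(-2919 + \left(161 \cdot 256 + 164\right)\right) + 9672 = \left(-2919 + \left(41216 + 164\right)\right) + 9672 = \left(-2919 + 41380\right) + 9672 = 38461 + 9672 = 48133$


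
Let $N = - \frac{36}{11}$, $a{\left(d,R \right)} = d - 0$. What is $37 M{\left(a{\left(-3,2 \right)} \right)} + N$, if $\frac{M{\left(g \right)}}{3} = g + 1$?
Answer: $- \frac{2478}{11} \approx -225.27$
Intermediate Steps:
$a{\left(d,R \right)} = d$ ($a{\left(d,R \right)} = d + 0 = d$)
$N = - \frac{36}{11}$ ($N = \left(-36\right) \frac{1}{11} = - \frac{36}{11} \approx -3.2727$)
$M{\left(g \right)} = 3 + 3 g$ ($M{\left(g \right)} = 3 \left(g + 1\right) = 3 \left(1 + g\right) = 3 + 3 g$)
$37 M{\left(a{\left(-3,2 \right)} \right)} + N = 37 \left(3 + 3 \left(-3\right)\right) - \frac{36}{11} = 37 \left(3 - 9\right) - \frac{36}{11} = 37 \left(-6\right) - \frac{36}{11} = -222 - \frac{36}{11} = - \frac{2478}{11}$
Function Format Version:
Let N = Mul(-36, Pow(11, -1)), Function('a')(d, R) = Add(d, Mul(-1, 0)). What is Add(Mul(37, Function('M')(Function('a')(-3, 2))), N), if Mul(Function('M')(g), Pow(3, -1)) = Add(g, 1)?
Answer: Rational(-2478, 11) ≈ -225.27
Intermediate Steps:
Function('a')(d, R) = d (Function('a')(d, R) = Add(d, 0) = d)
N = Rational(-36, 11) (N = Mul(-36, Rational(1, 11)) = Rational(-36, 11) ≈ -3.2727)
Function('M')(g) = Add(3, Mul(3, g)) (Function('M')(g) = Mul(3, Add(g, 1)) = Mul(3, Add(1, g)) = Add(3, Mul(3, g)))
Add(Mul(37, Function('M')(Function('a')(-3, 2))), N) = Add(Mul(37, Add(3, Mul(3, -3))), Rational(-36, 11)) = Add(Mul(37, Add(3, -9)), Rational(-36, 11)) = Add(Mul(37, -6), Rational(-36, 11)) = Add(-222, Rational(-36, 11)) = Rational(-2478, 11)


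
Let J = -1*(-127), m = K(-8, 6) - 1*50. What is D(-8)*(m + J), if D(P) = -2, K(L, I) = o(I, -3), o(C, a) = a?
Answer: -148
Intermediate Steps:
K(L, I) = -3
m = -53 (m = -3 - 1*50 = -3 - 50 = -53)
J = 127
D(-8)*(m + J) = -2*(-53 + 127) = -2*74 = -148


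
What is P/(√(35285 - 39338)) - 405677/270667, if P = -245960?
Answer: -405677/270667 + 245960*I*√4053/4053 ≈ -1.4988 + 3863.5*I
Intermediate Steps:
P/(√(35285 - 39338)) - 405677/270667 = -245960/√(35285 - 39338) - 405677/270667 = -245960*(-I*√4053/4053) - 405677*1/270667 = -245960*(-I*√4053/4053) - 405677/270667 = -(-245960)*I*√4053/4053 - 405677/270667 = 245960*I*√4053/4053 - 405677/270667 = -405677/270667 + 245960*I*√4053/4053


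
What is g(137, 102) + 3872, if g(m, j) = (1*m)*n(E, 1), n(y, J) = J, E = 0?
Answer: 4009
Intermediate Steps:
g(m, j) = m (g(m, j) = (1*m)*1 = m*1 = m)
g(137, 102) + 3872 = 137 + 3872 = 4009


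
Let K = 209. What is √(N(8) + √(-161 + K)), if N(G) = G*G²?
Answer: 2*√(128 + √3) ≈ 22.780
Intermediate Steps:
N(G) = G³
√(N(8) + √(-161 + K)) = √(8³ + √(-161 + 209)) = √(512 + √48) = √(512 + 4*√3)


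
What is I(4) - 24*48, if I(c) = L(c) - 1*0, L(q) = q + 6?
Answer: -1142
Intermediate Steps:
L(q) = 6 + q
I(c) = 6 + c (I(c) = (6 + c) - 1*0 = (6 + c) + 0 = 6 + c)
I(4) - 24*48 = (6 + 4) - 24*48 = 10 - 1152 = -1142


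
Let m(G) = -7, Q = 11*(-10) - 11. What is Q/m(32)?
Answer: 121/7 ≈ 17.286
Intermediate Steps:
Q = -121 (Q = -110 - 11 = -121)
Q/m(32) = -121/(-7) = -121*(-1/7) = 121/7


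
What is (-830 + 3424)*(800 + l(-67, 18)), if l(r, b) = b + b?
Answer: 2168584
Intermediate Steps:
l(r, b) = 2*b
(-830 + 3424)*(800 + l(-67, 18)) = (-830 + 3424)*(800 + 2*18) = 2594*(800 + 36) = 2594*836 = 2168584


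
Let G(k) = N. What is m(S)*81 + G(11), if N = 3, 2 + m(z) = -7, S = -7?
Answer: -726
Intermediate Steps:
m(z) = -9 (m(z) = -2 - 7 = -9)
G(k) = 3
m(S)*81 + G(11) = -9*81 + 3 = -729 + 3 = -726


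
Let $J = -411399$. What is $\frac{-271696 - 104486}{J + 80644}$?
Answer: $\frac{376182}{330755} \approx 1.1373$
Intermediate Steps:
$\frac{-271696 - 104486}{J + 80644} = \frac{-271696 - 104486}{-411399 + 80644} = \frac{-271696 + \left(-186881 + 82395\right)}{-330755} = \left(-271696 - 104486\right) \left(- \frac{1}{330755}\right) = \left(-376182\right) \left(- \frac{1}{330755}\right) = \frac{376182}{330755}$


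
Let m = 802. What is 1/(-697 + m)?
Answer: 1/105 ≈ 0.0095238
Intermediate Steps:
1/(-697 + m) = 1/(-697 + 802) = 1/105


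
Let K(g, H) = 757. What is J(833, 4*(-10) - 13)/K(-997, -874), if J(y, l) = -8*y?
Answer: -6664/757 ≈ -8.8032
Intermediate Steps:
J(833, 4*(-10) - 13)/K(-997, -874) = -8*833/757 = -6664*1/757 = -6664/757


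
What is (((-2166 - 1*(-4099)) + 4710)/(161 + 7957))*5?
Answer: 33215/8118 ≈ 4.0915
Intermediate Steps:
(((-2166 - 1*(-4099)) + 4710)/(161 + 7957))*5 = (((-2166 + 4099) + 4710)/8118)*5 = ((1933 + 4710)*(1/8118))*5 = (6643*(1/8118))*5 = (6643/8118)*5 = 33215/8118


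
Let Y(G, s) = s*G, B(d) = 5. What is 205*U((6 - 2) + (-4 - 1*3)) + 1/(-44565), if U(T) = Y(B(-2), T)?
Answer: -137037376/44565 ≈ -3075.0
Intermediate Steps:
Y(G, s) = G*s
U(T) = 5*T
205*U((6 - 2) + (-4 - 1*3)) + 1/(-44565) = 205*(5*((6 - 2) + (-4 - 1*3))) + 1/(-44565) = 205*(5*(4 + (-4 - 3))) - 1/44565 = 205*(5*(4 - 7)) - 1/44565 = 205*(5*(-3)) - 1/44565 = 205*(-15) - 1/44565 = -3075 - 1/44565 = -137037376/44565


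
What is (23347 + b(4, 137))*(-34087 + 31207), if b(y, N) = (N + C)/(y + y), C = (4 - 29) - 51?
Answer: -67261320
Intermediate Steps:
C = -76 (C = -25 - 51 = -76)
b(y, N) = (-76 + N)/(2*y) (b(y, N) = (N - 76)/(y + y) = (-76 + N)/((2*y)) = (-76 + N)*(1/(2*y)) = (-76 + N)/(2*y))
(23347 + b(4, 137))*(-34087 + 31207) = (23347 + (½)*(-76 + 137)/4)*(-34087 + 31207) = (23347 + (½)*(¼)*61)*(-2880) = (23347 + 61/8)*(-2880) = (186837/8)*(-2880) = -67261320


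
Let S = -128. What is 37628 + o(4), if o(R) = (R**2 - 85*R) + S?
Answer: 37176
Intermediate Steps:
o(R) = -128 + R**2 - 85*R (o(R) = (R**2 - 85*R) - 128 = -128 + R**2 - 85*R)
37628 + o(4) = 37628 + (-128 + 4**2 - 85*4) = 37628 + (-128 + 16 - 340) = 37628 - 452 = 37176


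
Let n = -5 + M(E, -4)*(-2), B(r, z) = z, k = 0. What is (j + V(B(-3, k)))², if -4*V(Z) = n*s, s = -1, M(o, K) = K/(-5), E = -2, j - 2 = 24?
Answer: 237169/400 ≈ 592.92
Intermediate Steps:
j = 26 (j = 2 + 24 = 26)
M(o, K) = -K/5 (M(o, K) = K*(-⅕) = -K/5)
n = -33/5 (n = -5 - ⅕*(-4)*(-2) = -5 + (⅘)*(-2) = -5 - 8/5 = -33/5 ≈ -6.6000)
V(Z) = -33/20 (V(Z) = -(-33)*(-1)/20 = -¼*33/5 = -33/20)
(j + V(B(-3, k)))² = (26 - 33/20)² = (487/20)² = 237169/400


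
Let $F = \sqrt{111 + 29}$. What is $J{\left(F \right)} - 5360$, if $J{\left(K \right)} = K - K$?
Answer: $-5360$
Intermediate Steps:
$F = 2 \sqrt{35}$ ($F = \sqrt{140} = 2 \sqrt{35} \approx 11.832$)
$J{\left(K \right)} = 0$
$J{\left(F \right)} - 5360 = 0 - 5360 = -5360$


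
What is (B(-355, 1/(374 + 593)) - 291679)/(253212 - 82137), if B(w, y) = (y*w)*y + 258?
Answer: -272504571824/159970350675 ≈ -1.7035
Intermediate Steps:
B(w, y) = 258 + w*y² (B(w, y) = (w*y)*y + 258 = w*y² + 258 = 258 + w*y²)
(B(-355, 1/(374 + 593)) - 291679)/(253212 - 82137) = ((258 - 355/(374 + 593)²) - 291679)/(253212 - 82137) = ((258 - 355*(1/967)²) - 291679)/171075 = ((258 - 355*(1/967)²) - 291679)*(1/171075) = ((258 - 355*1/935089) - 291679)*(1/171075) = ((258 - 355/935089) - 291679)*(1/171075) = (241252607/935089 - 291679)*(1/171075) = -272504571824/935089*1/171075 = -272504571824/159970350675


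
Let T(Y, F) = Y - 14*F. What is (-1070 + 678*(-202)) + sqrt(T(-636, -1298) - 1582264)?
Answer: -138026 + 2*I*sqrt(391182) ≈ -1.3803e+5 + 1250.9*I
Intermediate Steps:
(-1070 + 678*(-202)) + sqrt(T(-636, -1298) - 1582264) = (-1070 + 678*(-202)) + sqrt((-636 - 14*(-1298)) - 1582264) = (-1070 - 136956) + sqrt((-636 + 18172) - 1582264) = -138026 + sqrt(17536 - 1582264) = -138026 + sqrt(-1564728) = -138026 + 2*I*sqrt(391182)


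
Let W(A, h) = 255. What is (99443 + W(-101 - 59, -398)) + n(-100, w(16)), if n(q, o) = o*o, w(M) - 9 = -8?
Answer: 99699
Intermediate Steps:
w(M) = 1 (w(M) = 9 - 8 = 1)
n(q, o) = o²
(99443 + W(-101 - 59, -398)) + n(-100, w(16)) = (99443 + 255) + 1² = 99698 + 1 = 99699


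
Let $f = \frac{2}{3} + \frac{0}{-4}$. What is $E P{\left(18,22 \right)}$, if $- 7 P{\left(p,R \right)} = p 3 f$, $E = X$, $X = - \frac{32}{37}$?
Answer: $\frac{1152}{259} \approx 4.4479$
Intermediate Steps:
$X = - \frac{32}{37}$ ($X = \left(-32\right) \frac{1}{37} = - \frac{32}{37} \approx -0.86486$)
$f = \frac{2}{3}$ ($f = 2 \cdot \frac{1}{3} + 0 \left(- \frac{1}{4}\right) = \frac{2}{3} + 0 = \frac{2}{3} \approx 0.66667$)
$E = - \frac{32}{37} \approx -0.86486$
$P{\left(p,R \right)} = - \frac{2 p}{7}$ ($P{\left(p,R \right)} = - \frac{p 3 \cdot \frac{2}{3}}{7} = - \frac{3 p \frac{2}{3}}{7} = - \frac{2 p}{7}$)
$E P{\left(18,22 \right)} = - \frac{32 \left(\left(- \frac{2}{7}\right) 18\right)}{37} = \left(- \frac{32}{37}\right) \left(- \frac{36}{7}\right) = \frac{1152}{259}$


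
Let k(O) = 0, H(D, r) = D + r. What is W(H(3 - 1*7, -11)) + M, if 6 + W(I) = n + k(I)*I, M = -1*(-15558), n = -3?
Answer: 15549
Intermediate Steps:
M = 15558
W(I) = -9 (W(I) = -6 + (-3 + 0*I) = -6 + (-3 + 0) = -6 - 3 = -9)
W(H(3 - 1*7, -11)) + M = -9 + 15558 = 15549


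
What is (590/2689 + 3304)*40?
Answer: 355401840/2689 ≈ 1.3217e+5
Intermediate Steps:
(590/2689 + 3304)*40 = (8885046/2689)*40 = 355401840/2689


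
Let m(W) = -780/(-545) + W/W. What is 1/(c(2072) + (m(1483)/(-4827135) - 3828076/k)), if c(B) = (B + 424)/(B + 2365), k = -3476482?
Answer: 30059488930060153/50009272927908715 ≈ 0.60108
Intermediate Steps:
m(W) = 265/109 (m(W) = -780*(-1/545) + 1 = 156/109 + 1 = 265/109)
c(B) = (424 + B)/(2365 + B)
1/(c(2072) + (m(1483)/(-4827135) - 3828076/k)) = 1/((424 + 2072)/(2365 + 2072) + ((265/109)/(-4827135) - 3828076/(-3476482))) = 1/(2496/4437 + ((265/109)*(-1/4827135) - 3828076*(-1/3476482))) = 1/((1/4437)*2496 + (-53/105231543 + 1914038/1738241)) = 1/(832/1479 + 201417079973861/182917782535863) = 1/(50009272927908715/30059488930060153) = 30059488930060153/50009272927908715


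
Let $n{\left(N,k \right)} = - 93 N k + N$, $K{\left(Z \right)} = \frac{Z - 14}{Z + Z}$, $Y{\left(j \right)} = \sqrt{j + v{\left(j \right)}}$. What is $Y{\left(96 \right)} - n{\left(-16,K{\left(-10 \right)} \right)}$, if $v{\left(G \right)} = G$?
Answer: $- \frac{8848}{5} + 8 \sqrt{3} \approx -1755.7$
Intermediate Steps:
$Y{\left(j \right)} = \sqrt{2} \sqrt{j}$ ($Y{\left(j \right)} = \sqrt{j + j} = \sqrt{2 j} = \sqrt{2} \sqrt{j}$)
$K{\left(Z \right)} = \frac{-14 + Z}{2 Z}$
$n{\left(N,k \right)} = N - 93 N k$ ($n{\left(N,k \right)} = - 93 N k + N = N - 93 N k$)
$Y{\left(96 \right)} - n{\left(-16,K{\left(-10 \right)} \right)} = \sqrt{2} \sqrt{96} - - 16 \left(1 - 93 \frac{-14 - 10}{2 \left(-10\right)}\right) = \sqrt{2} \cdot 4 \sqrt{6} - - 16 \left(1 - 93 \cdot \frac{1}{2} \left(- \frac{1}{10}\right) \left(-24\right)\right) = 8 \sqrt{3} - - 16 \left(1 - \frac{558}{5}\right) = 8 \sqrt{3} - \left(-16\right) \left(- \frac{553}{5}\right) = 8 \sqrt{3} - \frac{8848}{5} = - \frac{8848}{5} + 8 \sqrt{3}$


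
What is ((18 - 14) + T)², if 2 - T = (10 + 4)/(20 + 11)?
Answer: 29584/961 ≈ 30.785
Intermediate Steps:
T = 48/31 (T = 2 - (10 + 4)/(20 + 11) = 2 - 14/31 = 48/31 ≈ 1.5484)
((18 - 14) + T)² = ((18 - 14) + 48/31)² = (4 + 48/31)² = (172/31)² = 29584/961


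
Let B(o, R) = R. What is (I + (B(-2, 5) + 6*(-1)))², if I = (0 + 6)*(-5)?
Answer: 961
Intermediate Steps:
I = -30 (I = 6*(-5) = -30)
(I + (B(-2, 5) + 6*(-1)))² = (-30 + (5 + 6*(-1)))² = (-30 + (5 - 6))² = (-30 - 1)² = (-31)² = 961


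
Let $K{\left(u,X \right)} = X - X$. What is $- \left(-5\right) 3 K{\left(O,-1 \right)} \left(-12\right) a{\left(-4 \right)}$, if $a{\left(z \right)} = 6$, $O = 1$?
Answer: $0$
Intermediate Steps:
$K{\left(u,X \right)} = 0$
$- \left(-5\right) 3 K{\left(O,-1 \right)} \left(-12\right) a{\left(-4 \right)} = - \left(-5\right) 3 \cdot 0 \left(-12\right) 6 = - \left(-15\right) 0 \left(-12\right) 6 = - 0 \left(-12\right) 6 = - 0 \cdot 6 = \left(-1\right) 0 = 0$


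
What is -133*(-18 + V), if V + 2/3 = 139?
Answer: -48013/3 ≈ -16004.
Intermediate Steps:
V = 415/3 (V = -2/3 + 139 = 415/3 ≈ 138.33)
-133*(-18 + V) = -133*(-18 + 415/3) = -133*361/3 = -48013/3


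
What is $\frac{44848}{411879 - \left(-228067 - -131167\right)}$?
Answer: $\frac{44848}{508779} \approx 0.088148$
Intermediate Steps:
$\frac{44848}{411879 - \left(-228067 - -131167\right)} = \frac{44848}{411879 - \left(-228067 + 131167\right)} = \frac{44848}{411879 - -96900} = \frac{44848}{411879 + 96900} = \frac{44848}{508779}$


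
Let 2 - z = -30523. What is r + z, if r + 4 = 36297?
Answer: 66818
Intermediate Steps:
r = 36293 (r = -4 + 36297 = 36293)
z = 30525 (z = 2 - 1*(-30523) = 2 + 30523 = 30525)
r + z = 36293 + 30525 = 66818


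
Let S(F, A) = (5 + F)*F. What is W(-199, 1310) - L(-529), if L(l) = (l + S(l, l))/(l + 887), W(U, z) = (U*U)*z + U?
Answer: 18571729071/358 ≈ 5.1876e+7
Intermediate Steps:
S(F, A) = F*(5 + F)
W(U, z) = U + z*U**2 (W(U, z) = U**2*z + U = z*U**2 + U = U + z*U**2)
L(l) = (l + l*(5 + l))/(887 + l) (L(l) = (l + l*(5 + l))/(l + 887) = (l + l*(5 + l))/(887 + l))
W(-199, 1310) - L(-529) = -199*(1 - 199*1310) - (-529)*(6 - 529)/(887 - 529) = -199*(1 - 260690) - (-529)*(-523)/358 = -199*(-260689) - (-529)*(-523)/358 = 51877111 - 1*276667/358 = 51877111 - 276667/358 = 18571729071/358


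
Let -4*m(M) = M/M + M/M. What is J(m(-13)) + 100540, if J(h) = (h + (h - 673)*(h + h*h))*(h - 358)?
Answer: 645709/16 ≈ 40357.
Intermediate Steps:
m(M) = -1/2 (m(M) = -(M/M + M/M)/4 = -(1 + 1)/4 = -1/4*2 = -1/2)
J(h) = (-358 + h)*(h + (-673 + h)*(h + h**2)) (J(h) = (h + (-673 + h)*(h + h**2))*(-358 + h) = (-358 + h)*(h + (-673 + h)*(h + h**2)))
J(m(-13)) + 100540 = -(240576 + (-1/2)**3 - 1030*(-1/2)**2 + 239904*(-1/2))/2 + 100540 = -(240576 - 1/8 - 1030*1/4 - 119952)/2 + 100540 = -(240576 - 1/8 - 515/2 - 119952)/2 + 100540 = -1/2*962931/8 + 100540 = -962931/16 + 100540 = 645709/16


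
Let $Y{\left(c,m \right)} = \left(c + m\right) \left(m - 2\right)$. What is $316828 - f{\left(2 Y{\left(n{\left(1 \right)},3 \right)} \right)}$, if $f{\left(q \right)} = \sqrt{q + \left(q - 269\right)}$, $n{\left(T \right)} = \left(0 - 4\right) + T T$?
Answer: $316828 - i \sqrt{269} \approx 3.1683 \cdot 10^{5} - 16.401 i$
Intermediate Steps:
$n{\left(T \right)} = -4 + T^{2}$
$Y{\left(c,m \right)} = \left(-2 + m\right) \left(c + m\right)$ ($Y{\left(c,m \right)} = \left(c + m\right) \left(-2 + m\right) = \left(-2 + m\right) \left(c + m\right)$)
$f{\left(q \right)} = \sqrt{-269 + 2 q}$ ($f{\left(q \right)} = \sqrt{q + \left(-269 + q\right)} = \sqrt{-269 + 2 q}$)
$316828 - f{\left(2 Y{\left(n{\left(1 \right)},3 \right)} \right)} = 316828 - \sqrt{-269 + 2 \cdot 2 \left(3^{2} - 2 \left(-4 + 1^{2}\right) - 6 + \left(-4 + 1^{2}\right) 3\right)} = 316828 - \sqrt{-269 + 2 \cdot 2 \left(9 - 2 \left(-4 + 1\right) - 6 + \left(-4 + 1\right) 3\right)} = 316828 - \sqrt{-269 + 2 \cdot 2 \left(9 - -6 - 6 - 9\right)} = 316828 - \sqrt{-269 + 2 \cdot 2 \left(9 + 6 - 6 - 9\right)} = 316828 - \sqrt{-269 + 2 \cdot 2 \cdot 0} = 316828 - \sqrt{-269 + 2 \cdot 0} = 316828 - \sqrt{-269 + 0} = 316828 - \sqrt{-269} = 316828 - i \sqrt{269}$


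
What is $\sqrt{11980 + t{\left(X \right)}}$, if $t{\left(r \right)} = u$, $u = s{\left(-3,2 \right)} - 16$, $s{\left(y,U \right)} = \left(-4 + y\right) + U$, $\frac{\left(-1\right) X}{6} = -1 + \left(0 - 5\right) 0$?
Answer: $\sqrt{11959} \approx 109.36$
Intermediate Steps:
$X = 6$ ($X = - 6 \left(-1 + \left(0 - 5\right) 0\right) = - 6 \left(-1 - 0\right) = - 6 \left(-1 + 0\right) = \left(-6\right) \left(-1\right) = 6$)
$s{\left(y,U \right)} = -4 + U + y$
$u = -21$ ($u = \left(-4 + 2 - 3\right) - 16 = -5 - 16 = -21$)
$t{\left(r \right)} = -21$
$\sqrt{11980 + t{\left(X \right)}} = \sqrt{11980 - 21} = \sqrt{11959}$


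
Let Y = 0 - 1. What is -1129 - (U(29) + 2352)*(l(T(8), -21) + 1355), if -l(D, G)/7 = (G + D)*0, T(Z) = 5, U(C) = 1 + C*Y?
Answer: -3150149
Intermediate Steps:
Y = -1
U(C) = 1 - C (U(C) = 1 + C*(-1) = 1 - C)
l(D, G) = 0 (l(D, G) = -7*(G + D)*0 = -7*(D + G)*0 = -7*0 = 0)
-1129 - (U(29) + 2352)*(l(T(8), -21) + 1355) = -1129 - ((1 - 1*29) + 2352)*(0 + 1355) = -1129 - ((1 - 29) + 2352)*1355 = -1129 - (-28 + 2352)*1355 = -1129 - 2324*1355 = -1129 - 1*3149020 = -1129 - 3149020 = -3150149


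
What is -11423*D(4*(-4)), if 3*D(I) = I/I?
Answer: -11423/3 ≈ -3807.7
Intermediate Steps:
D(I) = ⅓ (D(I) = (I/I)/3 = (⅓)*1 = ⅓)
-11423*D(4*(-4)) = -11423*⅓ = -11423/3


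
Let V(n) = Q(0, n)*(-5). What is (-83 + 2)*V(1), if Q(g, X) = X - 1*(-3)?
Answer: 1620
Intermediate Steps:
Q(g, X) = 3 + X (Q(g, X) = X + 3 = 3 + X)
V(n) = -15 - 5*n (V(n) = (3 + n)*(-5) = -15 - 5*n)
(-83 + 2)*V(1) = (-83 + 2)*(-15 - 5*1) = -81*(-15 - 5) = -81*(-20) = 1620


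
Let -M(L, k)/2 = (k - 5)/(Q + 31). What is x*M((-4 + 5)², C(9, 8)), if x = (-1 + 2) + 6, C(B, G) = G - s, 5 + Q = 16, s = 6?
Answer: 1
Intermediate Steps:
Q = 11 (Q = -5 + 16 = 11)
C(B, G) = -6 + G (C(B, G) = G - 1*6 = G - 6 = -6 + G)
M(L, k) = 5/21 - k/21 (M(L, k) = -2*(k - 5)/(11 + 31) = -2*(-5 + k)/42 = -2*(-5/42 + k/42) = 5/21 - k/21)
x = 7 (x = 1 + 6 = 7)
x*M((-4 + 5)², C(9, 8)) = 7*(5/21 - (-6 + 8)/21) = 7*(5/21 - 1/21*2) = 7*(5/21 - 2/21) = 7*(⅐) = 1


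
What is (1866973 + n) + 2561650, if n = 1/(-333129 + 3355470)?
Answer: 13384808866444/3022341 ≈ 4.4286e+6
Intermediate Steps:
n = 1/3022341 ≈ 3.3087e-7
(1866973 + n) + 2561650 = (1866973 + 1/3022341) + 2561650 = 5642629043794/3022341 + 2561650 = 13384808866444/3022341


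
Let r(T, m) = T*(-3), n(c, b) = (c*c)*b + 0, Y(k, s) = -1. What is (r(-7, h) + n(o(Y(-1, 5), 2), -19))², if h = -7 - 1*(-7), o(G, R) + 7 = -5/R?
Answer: 45900625/16 ≈ 2.8688e+6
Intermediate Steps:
o(G, R) = -7 - 5/R
n(c, b) = b*c² (n(c, b) = c²*b + 0 = b*c² + 0 = b*c²)
h = 0 (h = -7 + 7 = 0)
r(T, m) = -3*T
(r(-7, h) + n(o(Y(-1, 5), 2), -19))² = (-3*(-7) - 19*(-7 - 5/2)²)² = (21 - 19*(-7 - 5*½)²)² = (21 - 19*(-7 - 5/2)²)² = (21 - 19*(-19/2)²)² = (21 - 19*361/4)² = (21 - 6859/4)² = (-6775/4)² = 45900625/16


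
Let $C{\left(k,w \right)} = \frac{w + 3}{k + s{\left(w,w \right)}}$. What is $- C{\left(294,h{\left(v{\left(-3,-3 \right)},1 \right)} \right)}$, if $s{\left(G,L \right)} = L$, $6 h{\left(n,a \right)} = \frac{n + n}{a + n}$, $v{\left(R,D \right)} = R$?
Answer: $- \frac{7}{589} \approx -0.011885$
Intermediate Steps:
$h{\left(n,a \right)} = \frac{n}{3 \left(a + n\right)}$ ($h{\left(n,a \right)} = \frac{\left(n + n\right) \frac{1}{a + n}}{6} = \frac{2 n \frac{1}{a + n}}{6} = \frac{n}{3 \left(a + n\right)}$)
$C{\left(k,w \right)} = \frac{3 + w}{k + w}$ ($C{\left(k,w \right)} = \frac{w + 3}{k + w} = \frac{3 + w}{k + w}$)
$- C{\left(294,h{\left(v{\left(-3,-3 \right)},1 \right)} \right)} = - \frac{3 + \frac{1}{3} \left(-3\right) \frac{1}{1 - 3}}{294 + \frac{1}{3} \left(-3\right) \frac{1}{1 - 3}} = - \frac{3 + \frac{1}{3} \left(-3\right) \frac{1}{-2}}{294 + \frac{1}{3} \left(-3\right) \frac{1}{-2}} = - \frac{3 + \frac{1}{3} \left(-3\right) \left(- \frac{1}{2}\right)}{294 + \frac{1}{3} \left(-3\right) \left(- \frac{1}{2}\right)} = - \frac{3 + \frac{1}{2}}{294 + \frac{1}{2}} = - \frac{7}{\frac{589}{2} \cdot 2} = - \frac{2 \cdot 7}{589 \cdot 2} = \left(-1\right) \frac{7}{589} = - \frac{7}{589}$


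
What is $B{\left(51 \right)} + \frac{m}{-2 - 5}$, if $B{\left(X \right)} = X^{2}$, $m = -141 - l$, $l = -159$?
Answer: $\frac{18189}{7} \approx 2598.4$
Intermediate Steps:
$m = 18$ ($m = -141 - -159 = -141 + 159 = 18$)
$B{\left(51 \right)} + \frac{m}{-2 - 5} = 51^{2} + \frac{1}{-2 - 5} \cdot 18 = 2601 + \frac{1}{-7} \cdot 18 = 2601 - \frac{18}{7} = \frac{18189}{7}$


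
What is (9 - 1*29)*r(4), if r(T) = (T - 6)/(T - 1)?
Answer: 40/3 ≈ 13.333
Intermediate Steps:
r(T) = (-6 + T)/(-1 + T)
(9 - 1*29)*r(4) = (9 - 1*29)*((-6 + 4)/(-1 + 4)) = (9 - 29)*(-2/3) = -20*(-2)/3 = -20*(-2/3) = 40/3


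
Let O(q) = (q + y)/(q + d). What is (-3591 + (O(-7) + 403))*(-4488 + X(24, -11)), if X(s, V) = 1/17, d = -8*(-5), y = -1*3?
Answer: 8027302130/561 ≈ 1.4309e+7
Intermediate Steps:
y = -3
d = 40
O(q) = (-3 + q)/(40 + q) (O(q) = (q - 3)/(q + 40) = (-3 + q)/(40 + q))
X(s, V) = 1/17
(-3591 + (O(-7) + 403))*(-4488 + X(24, -11)) = (-3591 + ((-3 - 7)/(40 - 7) + 403))*(-4488 + 1/17) = (-3591 + (-10/33 + 403))*(-76295/17) = (-3591 + 13289/33)*(-76295/17) = -105214/33*(-76295/17) = 8027302130/561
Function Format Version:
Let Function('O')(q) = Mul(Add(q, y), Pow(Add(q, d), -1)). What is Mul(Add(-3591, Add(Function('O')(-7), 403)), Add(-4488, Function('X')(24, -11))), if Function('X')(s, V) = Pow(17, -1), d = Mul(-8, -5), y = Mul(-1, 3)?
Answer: Rational(8027302130, 561) ≈ 1.4309e+7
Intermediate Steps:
y = -3
d = 40
Function('O')(q) = Mul(Pow(Add(40, q), -1), Add(-3, q)) (Function('O')(q) = Mul(Add(q, -3), Pow(Add(q, 40), -1)) = Mul(Add(-3, q), Pow(Add(40, q), -1)) = Mul(Pow(Add(40, q), -1), Add(-3, q)))
Function('X')(s, V) = Rational(1, 17)
Mul(Add(-3591, Add(Function('O')(-7), 403)), Add(-4488, Function('X')(24, -11))) = Mul(Add(-3591, Add(Mul(Pow(Add(40, -7), -1), Add(-3, -7)), 403)), Add(-4488, Rational(1, 17))) = Mul(Add(-3591, Add(Mul(Pow(33, -1), -10), 403)), Rational(-76295, 17)) = Mul(Add(-3591, Add(Mul(Rational(1, 33), -10), 403)), Rational(-76295, 17)) = Mul(Add(-3591, Add(Rational(-10, 33), 403)), Rational(-76295, 17)) = Mul(Add(-3591, Rational(13289, 33)), Rational(-76295, 17)) = Mul(Rational(-105214, 33), Rational(-76295, 17)) = Rational(8027302130, 561)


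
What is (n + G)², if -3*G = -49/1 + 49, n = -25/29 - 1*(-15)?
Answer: 168100/841 ≈ 199.88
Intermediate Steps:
n = 410/29 (n = -25*1/29 + 15 = -25/29 + 15 = 410/29 ≈ 14.138)
G = 0 (G = -(-49/1 + 49)/3 = -(-49*1 + 49)/3 = -(-49 + 49)/3 = -⅓*0 = 0)
(n + G)² = (410/29 + 0)² = (410/29)² = 168100/841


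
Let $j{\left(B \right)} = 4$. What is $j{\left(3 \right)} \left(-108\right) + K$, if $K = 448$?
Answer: $16$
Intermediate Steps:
$j{\left(3 \right)} \left(-108\right) + K = 4 \left(-108\right) + 448 = -432 + 448 = 16$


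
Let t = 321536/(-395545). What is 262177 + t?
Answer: 103702479929/395545 ≈ 2.6218e+5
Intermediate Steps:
t = -321536/395545 (t = 321536*(-1/395545) = -321536/395545 ≈ -0.81289)
262177 + t = 262177 - 321536/395545 = 103702479929/395545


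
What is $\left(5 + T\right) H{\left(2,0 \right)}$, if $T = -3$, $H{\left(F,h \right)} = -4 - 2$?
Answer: $-12$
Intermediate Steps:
$H{\left(F,h \right)} = -6$ ($H{\left(F,h \right)} = -4 - 2 = -6$)
$\left(5 + T\right) H{\left(2,0 \right)} = \left(5 - 3\right) \left(-6\right) = 2 \left(-6\right) = -12$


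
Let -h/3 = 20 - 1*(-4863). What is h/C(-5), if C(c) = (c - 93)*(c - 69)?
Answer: -14649/7252 ≈ -2.0200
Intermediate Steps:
C(c) = (-93 + c)*(-69 + c)
h = -14649 (h = -3*(20 - 1*(-4863)) = -3*(20 + 4863) = -3*4883 = -14649)
h/C(-5) = -14649/(6417 + (-5)² - 162*(-5)) = -14649/(6417 + 25 + 810) = -14649/7252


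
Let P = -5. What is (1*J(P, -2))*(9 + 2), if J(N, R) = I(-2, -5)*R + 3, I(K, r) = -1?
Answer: 55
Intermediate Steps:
J(N, R) = 3 - R (J(N, R) = -R + 3 = 3 - R)
(1*J(P, -2))*(9 + 2) = (1*(3 - 1*(-2)))*(9 + 2) = (1*(3 + 2))*11 = (1*5)*11 = 5*11 = 55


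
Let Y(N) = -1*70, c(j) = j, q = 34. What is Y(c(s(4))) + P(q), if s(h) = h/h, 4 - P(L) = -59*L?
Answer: 1940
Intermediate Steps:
P(L) = 4 + 59*L (P(L) = 4 - (-59)*L = 4 + 59*L)
s(h) = 1
Y(N) = -70
Y(c(s(4))) + P(q) = -70 + (4 + 59*34) = -70 + (4 + 2006) = -70 + 2010 = 1940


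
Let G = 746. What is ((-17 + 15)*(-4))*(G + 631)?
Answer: 11016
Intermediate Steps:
((-17 + 15)*(-4))*(G + 631) = ((-17 + 15)*(-4))*(746 + 631) = -2*(-4)*1377 = 8*1377 = 11016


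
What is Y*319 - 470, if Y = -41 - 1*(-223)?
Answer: 57588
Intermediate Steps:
Y = 182 (Y = -41 + 223 = 182)
Y*319 - 470 = 182*319 - 470 = 58058 - 470 = 57588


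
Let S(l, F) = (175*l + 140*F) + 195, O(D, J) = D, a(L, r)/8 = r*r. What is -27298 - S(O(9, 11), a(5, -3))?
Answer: -39148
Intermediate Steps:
a(L, r) = 8*r**2 (a(L, r) = 8*(r*r) = 8*r**2)
S(l, F) = 195 + 140*F + 175*l (S(l, F) = (140*F + 175*l) + 195 = 195 + 140*F + 175*l)
-27298 - S(O(9, 11), a(5, -3)) = -27298 - (195 + 140*(8*(-3)**2) + 175*9) = -27298 - (195 + 140*(8*9) + 1575) = -27298 - (195 + 140*72 + 1575) = -27298 - (195 + 10080 + 1575) = -27298 - 1*11850 = -27298 - 11850 = -39148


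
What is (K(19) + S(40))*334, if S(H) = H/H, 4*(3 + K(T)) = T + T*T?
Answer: 31062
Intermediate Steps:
K(T) = -3 + T/4 + T²/4 (K(T) = -3 + (T + T*T)/4 = -3 + (T + T²)/4 = -3 + (T/4 + T²/4) = -3 + T/4 + T²/4)
S(H) = 1
(K(19) + S(40))*334 = ((-3 + (¼)*19 + (¼)*19²) + 1)*334 = ((-3 + 19/4 + (¼)*361) + 1)*334 = ((-3 + 19/4 + 361/4) + 1)*334 = (92 + 1)*334 = 93*334 = 31062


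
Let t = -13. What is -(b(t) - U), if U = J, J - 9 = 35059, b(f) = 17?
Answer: 35051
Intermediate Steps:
J = 35068 (J = 9 + 35059 = 35068)
U = 35068
-(b(t) - U) = -(17 - 1*35068) = -(17 - 35068) = -1*(-35051) = 35051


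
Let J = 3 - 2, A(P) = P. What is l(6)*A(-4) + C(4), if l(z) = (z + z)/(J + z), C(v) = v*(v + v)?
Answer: 176/7 ≈ 25.143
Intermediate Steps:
C(v) = 2*v² (C(v) = v*(2*v) = 2*v²)
J = 1
l(z) = 2*z/(1 + z) (l(z) = (z + z)/(1 + z) = (2*z)/(1 + z) = 2*z/(1 + z))
l(6)*A(-4) + C(4) = (2*6/(1 + 6))*(-4) + 2*4² = (2*6/7)*(-4) + 2*16 = (2*6*(⅐))*(-4) + 32 = (12/7)*(-4) + 32 = -48/7 + 32 = 176/7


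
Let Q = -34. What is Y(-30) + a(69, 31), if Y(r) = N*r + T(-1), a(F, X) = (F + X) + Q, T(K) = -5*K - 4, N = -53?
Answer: 1657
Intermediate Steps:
T(K) = -4 - 5*K
a(F, X) = -34 + F + X (a(F, X) = (F + X) - 34 = -34 + F + X)
Y(r) = 1 - 53*r (Y(r) = -53*r + (-4 - 5*(-1)) = -53*r + (-4 + 5) = -53*r + 1 = 1 - 53*r)
Y(-30) + a(69, 31) = (1 - 53*(-30)) + (-34 + 69 + 31) = (1 + 1590) + 66 = 1591 + 66 = 1657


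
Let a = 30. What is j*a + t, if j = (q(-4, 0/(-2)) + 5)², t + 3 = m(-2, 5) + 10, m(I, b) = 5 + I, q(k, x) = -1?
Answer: 490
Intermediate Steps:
t = 10 (t = -3 + ((5 - 2) + 10) = -3 + (3 + 10) = -3 + 13 = 10)
j = 16 (j = (-1 + 5)² = 4² = 16)
j*a + t = 16*30 + 10 = 480 + 10 = 490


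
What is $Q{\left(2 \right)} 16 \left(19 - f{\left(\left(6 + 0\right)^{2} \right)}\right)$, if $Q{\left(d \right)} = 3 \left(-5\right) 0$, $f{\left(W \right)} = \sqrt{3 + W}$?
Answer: $0$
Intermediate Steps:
$Q{\left(d \right)} = 0$ ($Q{\left(d \right)} = \left(-15\right) 0 = 0$)
$Q{\left(2 \right)} 16 \left(19 - f{\left(\left(6 + 0\right)^{2} \right)}\right) = 0 \cdot 16 \left(19 - \sqrt{3 + \left(6 + 0\right)^{2}}\right) = 0 \left(19 - \sqrt{3 + 6^{2}}\right) = 0 \left(19 - \sqrt{3 + 36}\right) = 0 \left(19 - \sqrt{39}\right) = 0$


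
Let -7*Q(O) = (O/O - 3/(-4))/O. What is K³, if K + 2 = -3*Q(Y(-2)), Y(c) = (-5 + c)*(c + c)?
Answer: -10793861/1404928 ≈ -7.6829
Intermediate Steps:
Y(c) = 2*c*(-5 + c) (Y(c) = (-5 + c)*(2*c) = 2*c*(-5 + c))
Q(O) = -1/(4*O) (Q(O) = -(O/O - 3/(-4))/(7*O) = -(1 - 3*(-¼))/(7*O) = -(1 + ¾)/(7*O) = -1/(4*O))
K = -221/112 (K = -2 - (-3)/(4*(2*(-2)*(-5 - 2))) = -2 - (-3)/(4*(2*(-2)*(-7))) = -2 - (-3)/(4*28) = -2 - 3*(-1/112) = -2 + 3/112 = -221/112 ≈ -1.9732)
K³ = (-221/112)³ = -10793861/1404928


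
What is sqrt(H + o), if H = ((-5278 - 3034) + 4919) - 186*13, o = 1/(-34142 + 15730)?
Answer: I*sqrt(492484788199)/9206 ≈ 76.23*I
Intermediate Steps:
o = -1/18412 (o = 1/(-18412) = -1/18412 ≈ -5.4312e-5)
H = -5811 (H = (-8312 + 4919) - 1*2418 = -3393 - 2418 = -5811)
sqrt(H + o) = sqrt(-5811 - 1/18412) = sqrt(-106992133/18412) = I*sqrt(492484788199)/9206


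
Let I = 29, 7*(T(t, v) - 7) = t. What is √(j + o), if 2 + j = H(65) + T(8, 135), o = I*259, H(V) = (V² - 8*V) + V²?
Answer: √756910/7 ≈ 124.29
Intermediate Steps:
T(t, v) = 7 + t/7
H(V) = -8*V + 2*V²
o = 7511 (o = 29*259 = 7511)
j = 55553/7 (j = -2 + (2*65*(-4 + 65) + (7 + (⅐)*8)) = -2 + (2*65*61 + (7 + 8/7)) = -2 + (7930 + 57/7) = -2 + 55567/7 = 55553/7 ≈ 7936.1)
√(j + o) = √(55553/7 + 7511) = √(108130/7) = √756910/7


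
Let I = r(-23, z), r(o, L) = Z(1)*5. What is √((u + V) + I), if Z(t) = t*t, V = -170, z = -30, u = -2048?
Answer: I*√2213 ≈ 47.043*I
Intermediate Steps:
Z(t) = t²
r(o, L) = 5 (r(o, L) = 1²*5 = 1*5 = 5)
I = 5
√((u + V) + I) = √((-2048 - 170) + 5) = √(-2218 + 5) = √(-2213) = I*√2213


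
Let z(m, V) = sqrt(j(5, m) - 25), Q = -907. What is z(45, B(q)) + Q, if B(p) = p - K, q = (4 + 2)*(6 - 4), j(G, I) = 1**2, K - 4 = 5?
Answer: -907 + 2*I*sqrt(6) ≈ -907.0 + 4.899*I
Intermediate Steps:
K = 9 (K = 4 + 5 = 9)
j(G, I) = 1
q = 12 (q = 6*2 = 12)
B(p) = -9 + p (B(p) = p - 1*9 = p - 9 = -9 + p)
z(m, V) = 2*I*sqrt(6) (z(m, V) = sqrt(1 - 25) = sqrt(-24) = 2*I*sqrt(6))
z(45, B(q)) + Q = 2*I*sqrt(6) - 907 = -907 + 2*I*sqrt(6)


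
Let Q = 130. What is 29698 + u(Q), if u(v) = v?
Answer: 29828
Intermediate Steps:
29698 + u(Q) = 29698 + 130 = 29828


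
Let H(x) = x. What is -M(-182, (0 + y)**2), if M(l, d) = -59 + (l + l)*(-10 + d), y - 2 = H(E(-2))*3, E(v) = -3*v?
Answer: 142019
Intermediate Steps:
y = 20 (y = 2 - 3*(-2)*3 = 2 + 6*3 = 2 + 18 = 20)
M(l, d) = -59 + 2*l*(-10 + d) (M(l, d) = -59 + (2*l)*(-10 + d) = -59 + 2*l*(-10 + d))
-M(-182, (0 + y)**2) = -(-59 - 20*(-182) + 2*(0 + 20)**2*(-182)) = -(-59 + 3640 + 2*20**2*(-182)) = -(-59 + 3640 + 2*400*(-182)) = -(-59 + 3640 - 145600) = -1*(-142019) = 142019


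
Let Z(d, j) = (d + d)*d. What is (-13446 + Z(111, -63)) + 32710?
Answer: 43906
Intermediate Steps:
Z(d, j) = 2*d² (Z(d, j) = (2*d)*d = 2*d²)
(-13446 + Z(111, -63)) + 32710 = (-13446 + 2*111²) + 32710 = (-13446 + 2*12321) + 32710 = (-13446 + 24642) + 32710 = 11196 + 32710 = 43906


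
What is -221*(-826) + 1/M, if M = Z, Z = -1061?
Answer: 193681305/1061 ≈ 1.8255e+5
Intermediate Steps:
M = -1061
-221*(-826) + 1/M = -221*(-826) + 1/(-1061) = 182546 - 1/1061 = 193681305/1061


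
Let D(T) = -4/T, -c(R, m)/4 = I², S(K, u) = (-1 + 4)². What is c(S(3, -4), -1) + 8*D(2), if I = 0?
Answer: -16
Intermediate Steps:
S(K, u) = 9 (S(K, u) = 3² = 9)
c(R, m) = 0 (c(R, m) = -4*0² = -4*0 = 0)
c(S(3, -4), -1) + 8*D(2) = 0 + 8*(-4/2) = 0 + 8*(-4*½) = 0 + 8*(-2) = 0 - 16 = -16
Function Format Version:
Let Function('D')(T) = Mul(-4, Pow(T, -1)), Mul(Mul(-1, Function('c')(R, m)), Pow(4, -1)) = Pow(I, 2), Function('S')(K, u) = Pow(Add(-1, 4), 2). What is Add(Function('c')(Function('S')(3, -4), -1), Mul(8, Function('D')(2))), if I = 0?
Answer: -16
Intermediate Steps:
Function('S')(K, u) = 9 (Function('S')(K, u) = Pow(3, 2) = 9)
Function('c')(R, m) = 0 (Function('c')(R, m) = Mul(-4, Pow(0, 2)) = Mul(-4, 0) = 0)
Add(Function('c')(Function('S')(3, -4), -1), Mul(8, Function('D')(2))) = Add(0, Mul(8, Mul(-4, Pow(2, -1)))) = Add(0, Mul(8, Mul(-4, Rational(1, 2)))) = Add(0, Mul(8, -2)) = Add(0, -16) = -16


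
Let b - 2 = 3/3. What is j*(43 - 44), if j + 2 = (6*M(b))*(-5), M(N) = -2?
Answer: -58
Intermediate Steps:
b = 3 (b = 2 + 3/3 = 2 + 3*(⅓) = 2 + 1 = 3)
j = 58 (j = -2 + (6*(-2))*(-5) = -2 - 12*(-5) = -2 + 60 = 58)
j*(43 - 44) = 58*(43 - 44) = 58*(-1) = -58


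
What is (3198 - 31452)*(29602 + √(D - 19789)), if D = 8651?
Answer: -836374908 - 28254*I*√11138 ≈ -8.3637e+8 - 2.9818e+6*I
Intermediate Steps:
(3198 - 31452)*(29602 + √(D - 19789)) = (3198 - 31452)*(29602 + √(8651 - 19789)) = -28254*(29602 + √(-11138)) = -28254*(29602 + I*√11138) = -836374908 - 28254*I*√11138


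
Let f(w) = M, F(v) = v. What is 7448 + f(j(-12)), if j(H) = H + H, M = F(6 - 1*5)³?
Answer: 7449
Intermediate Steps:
M = 1 (M = (6 - 1*5)³ = (6 - 5)³ = 1³ = 1)
j(H) = 2*H
f(w) = 1
7448 + f(j(-12)) = 7448 + 1 = 7449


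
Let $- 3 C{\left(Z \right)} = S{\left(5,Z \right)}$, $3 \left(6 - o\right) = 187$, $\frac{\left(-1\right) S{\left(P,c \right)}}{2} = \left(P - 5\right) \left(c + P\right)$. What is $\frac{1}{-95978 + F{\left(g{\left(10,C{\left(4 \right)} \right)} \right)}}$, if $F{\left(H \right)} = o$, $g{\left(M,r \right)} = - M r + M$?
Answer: $- \frac{3}{288103} \approx -1.0413 \cdot 10^{-5}$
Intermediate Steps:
$S{\left(P,c \right)} = - 2 \left(-5 + P\right) \left(P + c\right)$ ($S{\left(P,c \right)} = - 2 \left(P - 5\right) \left(c + P\right) = - 2 \left(-5 + P\right) \left(P + c\right)$)
$o = - \frac{169}{3}$ ($o = 6 - \frac{187}{3} = - \frac{169}{3} \approx -56.333$)
$C{\left(Z \right)} = 0$ ($C{\left(Z \right)} = - \frac{- 2 \cdot 5^{2} + 10 \cdot 5 + 10 Z - 10 Z}{3} = - \frac{\left(-2\right) 25 + 50 + 10 Z - 10 Z}{3} = - \frac{-50 + 50 + 10 Z - 10 Z}{3} = \left(- \frac{1}{3}\right) 0 = 0$)
$g{\left(M,r \right)} = M - M r$ ($g{\left(M,r \right)} = - M r + M = M - M r$)
$F{\left(H \right)} = - \frac{169}{3}$
$\frac{1}{-95978 + F{\left(g{\left(10,C{\left(4 \right)} \right)} \right)}} = \frac{1}{-95978 - \frac{169}{3}} = \frac{1}{- \frac{288103}{3}} = - \frac{3}{288103}$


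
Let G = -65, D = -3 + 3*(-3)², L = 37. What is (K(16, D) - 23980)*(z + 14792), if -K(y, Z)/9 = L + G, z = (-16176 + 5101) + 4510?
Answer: -195210256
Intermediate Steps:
z = -6565 (z = -11075 + 4510 = -6565)
D = 24 (D = -3 + 3*9 = -3 + 27 = 24)
K(y, Z) = 252 (K(y, Z) = -9*(37 - 65) = -9*(-28) = 252)
(K(16, D) - 23980)*(z + 14792) = (252 - 23980)*(-6565 + 14792) = -23728*8227 = -195210256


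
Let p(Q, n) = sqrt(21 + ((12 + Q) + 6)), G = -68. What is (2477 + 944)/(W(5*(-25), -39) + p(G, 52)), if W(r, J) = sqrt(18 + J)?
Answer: -3421*I/(sqrt(21) + sqrt(29)) ≈ -343.21*I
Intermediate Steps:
p(Q, n) = sqrt(39 + Q) (p(Q, n) = sqrt(21 + (18 + Q)) = sqrt(39 + Q))
(2477 + 944)/(W(5*(-25), -39) + p(G, 52)) = (2477 + 944)/(sqrt(18 - 39) + sqrt(39 - 68)) = 3421/(sqrt(-21) + sqrt(-29)) = 3421/(I*sqrt(21) + I*sqrt(29))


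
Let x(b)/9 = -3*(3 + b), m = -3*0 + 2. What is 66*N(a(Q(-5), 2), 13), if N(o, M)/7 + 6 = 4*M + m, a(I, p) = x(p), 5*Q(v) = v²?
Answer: 22176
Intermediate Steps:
Q(v) = v²/5
m = 2 (m = 0 + 2 = 2)
x(b) = -81 - 27*b (x(b) = 9*(-3*(3 + b)) = 9*(-9 - 3*b) = -81 - 27*b)
a(I, p) = -81 - 27*p
N(o, M) = -28 + 28*M (N(o, M) = -42 + 7*(4*M + 2) = -42 + 7*(2 + 4*M) = -42 + (14 + 28*M) = -28 + 28*M)
66*N(a(Q(-5), 2), 13) = 66*(-28 + 28*13) = 66*(-28 + 364) = 66*336 = 22176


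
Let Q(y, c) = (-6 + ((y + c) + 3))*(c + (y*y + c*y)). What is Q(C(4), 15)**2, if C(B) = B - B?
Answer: 32400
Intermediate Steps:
C(B) = 0
Q(y, c) = (-3 + c + y)*(c + y**2 + c*y) (Q(y, c) = (-6 + ((c + y) + 3))*(c + (y**2 + c*y)) = (-6 + (3 + c + y))*(c + y**2 + c*y) = (-3 + c + y)*(c + y**2 + c*y))
Q(C(4), 15)**2 = (15**2 + 0**3 - 3*15 - 3*0**2 + 0*15**2 - 2*15*0 + 2*15*0**2)**2 = (225 + 0 - 45 - 3*0 + 0*225 + 0 + 2*15*0)**2 = (225 + 0 - 45 + 0 + 0 + 0 + 0)**2 = 180**2 = 32400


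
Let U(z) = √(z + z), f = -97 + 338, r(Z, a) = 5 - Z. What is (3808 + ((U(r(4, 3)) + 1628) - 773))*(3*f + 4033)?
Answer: 22177228 + 4756*√2 ≈ 2.2184e+7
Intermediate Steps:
f = 241
U(z) = √2*√z (U(z) = √(2*z) = √2*√z)
(3808 + ((U(r(4, 3)) + 1628) - 773))*(3*f + 4033) = (3808 + ((√2*√(5 - 1*4) + 1628) - 773))*(3*241 + 4033) = (3808 + ((√2*√(5 - 4) + 1628) - 773))*(723 + 4033) = (3808 + ((√2*√1 + 1628) - 773))*4756 = (3808 + ((√2*1 + 1628) - 773))*4756 = (3808 + ((√2 + 1628) - 773))*4756 = (3808 + ((1628 + √2) - 773))*4756 = (3808 + (855 + √2))*4756 = (4663 + √2)*4756 = 22177228 + 4756*√2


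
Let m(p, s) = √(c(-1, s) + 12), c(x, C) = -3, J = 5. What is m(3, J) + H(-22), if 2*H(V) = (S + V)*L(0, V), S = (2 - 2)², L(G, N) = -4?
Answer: 47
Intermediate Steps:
m(p, s) = 3 (m(p, s) = √(-3 + 12) = √9 = 3)
S = 0 (S = 0² = 0)
H(V) = -2*V (H(V) = ((0 + V)*(-4))/2 = (V*(-4))/2 = (-4*V)/2 = -2*V)
m(3, J) + H(-22) = 3 - 2*(-22) = 3 + 44 = 47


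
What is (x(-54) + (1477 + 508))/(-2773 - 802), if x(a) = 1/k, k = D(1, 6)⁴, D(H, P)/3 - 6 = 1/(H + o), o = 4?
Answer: -29697664922/53485718715 ≈ -0.55524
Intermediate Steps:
D(H, P) = 18 + 3/(4 + H) (D(H, P) = 18 + 3/(H + 4) = 18 + 3/(4 + H))
k = 74805201/625 (k = (3*(25 + 6*1)/(4 + 1))⁴ = (3*(25 + 6)/5)⁴ = (3*(⅕)*31)⁴ = (93/5)⁴ = 74805201/625 ≈ 1.1969e+5)
x(a) = 625/74805201 (x(a) = 1/(74805201/625) = 625/74805201)
(x(-54) + (1477 + 508))/(-2773 - 802) = (625/74805201 + (1477 + 508))/(-2773 - 802) = (625/74805201 + 1985)/(-3575) = (148488324610/74805201)*(-1/3575) = -29697664922/53485718715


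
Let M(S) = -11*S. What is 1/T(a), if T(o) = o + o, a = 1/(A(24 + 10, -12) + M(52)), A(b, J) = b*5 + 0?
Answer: -201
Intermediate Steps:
A(b, J) = 5*b (A(b, J) = 5*b + 0 = 5*b)
a = -1/402 (a = 1/(5*(24 + 10) - 11*52) = 1/(5*34 - 572) = 1/(170 - 572) = 1/(-402) = -1/402 ≈ -0.0024876)
T(o) = 2*o
1/T(a) = 1/(2*(-1/402)) = 1/(-1/201) = -201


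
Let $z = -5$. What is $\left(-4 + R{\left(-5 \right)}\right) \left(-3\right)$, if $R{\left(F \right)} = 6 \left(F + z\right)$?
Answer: $192$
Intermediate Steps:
$R{\left(F \right)} = -30 + 6 F$ ($R{\left(F \right)} = 6 \left(F - 5\right) = 6 \left(-5 + F\right) = -30 + 6 F$)
$\left(-4 + R{\left(-5 \right)}\right) \left(-3\right) = \left(-4 + \left(-30 + 6 \left(-5\right)\right)\right) \left(-3\right) = \left(-4 - 60\right) \left(-3\right) = \left(-64\right) \left(-3\right) = 192$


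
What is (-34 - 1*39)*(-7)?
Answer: 511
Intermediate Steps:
(-34 - 1*39)*(-7) = (-34 - 39)*(-7) = -73*(-7) = 511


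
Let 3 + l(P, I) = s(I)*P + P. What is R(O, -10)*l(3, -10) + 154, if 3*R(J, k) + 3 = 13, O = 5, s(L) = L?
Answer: 54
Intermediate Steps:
R(J, k) = 10/3 (R(J, k) = -1 + (⅓)*13 = -1 + 13/3 = 10/3)
l(P, I) = -3 + P + I*P (l(P, I) = -3 + (I*P + P) = -3 + (P + I*P) = -3 + P + I*P)
R(O, -10)*l(3, -10) + 154 = 10*(-3 + 3 - 10*3)/3 + 154 = 10*(-3 + 3 - 30)/3 + 154 = (10/3)*(-30) + 154 = -100 + 154 = 54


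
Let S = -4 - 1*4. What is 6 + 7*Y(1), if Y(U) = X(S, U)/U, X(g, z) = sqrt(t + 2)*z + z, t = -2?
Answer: 13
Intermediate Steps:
S = -8 (S = -4 - 4 = -8)
X(g, z) = z (X(g, z) = sqrt(-2 + 2)*z + z = sqrt(0)*z + z = 0*z + z = 0 + z = z)
Y(U) = 1 (Y(U) = U/U = 1)
6 + 7*Y(1) = 6 + 7*1 = 6 + 7 = 13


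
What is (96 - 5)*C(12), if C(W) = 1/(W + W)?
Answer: 91/24 ≈ 3.7917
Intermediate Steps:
C(W) = 1/(2*W)
(96 - 5)*C(12) = (96 - 5)*((1/2)/12) = 91*((1/2)*(1/12)) = 91*(1/24) = 91/24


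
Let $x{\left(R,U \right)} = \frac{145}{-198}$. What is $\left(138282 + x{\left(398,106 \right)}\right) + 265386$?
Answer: $\frac{79926119}{198} \approx 4.0367 \cdot 10^{5}$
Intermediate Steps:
$x{\left(R,U \right)} = - \frac{145}{198}$ ($x{\left(R,U \right)} = 145 \left(- \frac{1}{198}\right) = - \frac{145}{198}$)
$\left(138282 + x{\left(398,106 \right)}\right) + 265386 = \left(138282 - \frac{145}{198}\right) + 265386 = \frac{27379691}{198} + 265386 = \frac{79926119}{198}$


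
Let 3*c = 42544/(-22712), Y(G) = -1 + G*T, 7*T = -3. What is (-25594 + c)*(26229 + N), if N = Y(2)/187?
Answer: -7484393675611168/11148753 ≈ -6.7132e+8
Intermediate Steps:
T = -3/7 (T = (⅐)*(-3) = -3/7 ≈ -0.42857)
Y(G) = -1 - 3*G/7 (Y(G) = -1 + G*(-3/7) = -1 - 3*G/7)
N = -13/1309 (N = (-1 - 3/7*2)/187 = (-1 - 6/7)/187 = (1/187)*(-13/7) = -13/1309 ≈ -0.0099313)
c = -5318/8517 (c = (42544/(-22712))/3 = (42544*(-1/22712))/3 = (⅓)*(-5318/2839) = -5318/8517 ≈ -0.62440)
(-25594 + c)*(26229 + N) = (-25594 - 5318/8517)*(26229 - 13/1309) = -217989416/8517*34333748/1309 = -7484393675611168/11148753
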